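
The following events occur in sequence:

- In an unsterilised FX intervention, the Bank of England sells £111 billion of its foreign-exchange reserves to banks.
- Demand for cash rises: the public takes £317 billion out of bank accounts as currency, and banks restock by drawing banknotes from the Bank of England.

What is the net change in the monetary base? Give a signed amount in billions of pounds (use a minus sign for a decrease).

-£111 billion

Bank of England balance sheet:
  Assets:      Foreign assets −£111B
  Liabilities: Bank reserves −£428B, Currency in circulation +£317B
Commercial banking system:
  Assets:      Reserves at CB −£428B, Foreign assets +£111B
  Liabilities: Checkable deposits −£317B
Monetary base = currency + reserves: +£317B + (−£428B) = -£111 billion.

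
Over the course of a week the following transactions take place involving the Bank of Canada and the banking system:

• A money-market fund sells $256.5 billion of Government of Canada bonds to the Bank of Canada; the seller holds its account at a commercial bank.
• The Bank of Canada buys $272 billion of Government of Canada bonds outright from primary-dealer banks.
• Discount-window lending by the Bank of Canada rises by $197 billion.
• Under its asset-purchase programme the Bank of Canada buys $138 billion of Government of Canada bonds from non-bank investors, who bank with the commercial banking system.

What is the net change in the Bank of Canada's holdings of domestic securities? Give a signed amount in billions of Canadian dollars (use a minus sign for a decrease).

+$666.5 billion

Asset purchase (from non-banks) $256.5 billion: securities added to the Bank of Canada's portfolio → +$256.5B.
OMO purchase (from banks) $272 billion: securities added to the Bank of Canada's portfolio → +$272B.
Discount-window loan $197 billion: the Bank of Canada's securities portfolio is untouched → 0.
Asset purchase (from non-banks) $138 billion: securities added to the Bank of Canada's portfolio → +$138B.
Net: 256.5 + 272 + 0 + 138 = +$666.5 billion.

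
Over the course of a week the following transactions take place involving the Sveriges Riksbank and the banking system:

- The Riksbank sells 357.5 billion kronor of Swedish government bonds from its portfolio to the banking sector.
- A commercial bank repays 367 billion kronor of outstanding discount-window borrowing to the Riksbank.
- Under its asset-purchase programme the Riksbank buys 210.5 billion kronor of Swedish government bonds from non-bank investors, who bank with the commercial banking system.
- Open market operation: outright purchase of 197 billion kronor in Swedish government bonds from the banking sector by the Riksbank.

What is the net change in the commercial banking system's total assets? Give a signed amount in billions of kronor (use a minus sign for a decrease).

OMO sale (to banks) 357.5 billion kronor: just an asset swap on bank balance sheets → 0.
Discount-window repayment 367 billion kronor: bank balance sheets shrink → −367B.
Asset purchase (from non-banks) 210.5 billion kronor: bank balance sheets expand → +210.5B.
OMO purchase (from banks) 197 billion kronor: just an asset swap on bank balance sheets → 0.
Net: 0 − 367 + 210.5 + 0 = -156.5 billion.

-156.5 billion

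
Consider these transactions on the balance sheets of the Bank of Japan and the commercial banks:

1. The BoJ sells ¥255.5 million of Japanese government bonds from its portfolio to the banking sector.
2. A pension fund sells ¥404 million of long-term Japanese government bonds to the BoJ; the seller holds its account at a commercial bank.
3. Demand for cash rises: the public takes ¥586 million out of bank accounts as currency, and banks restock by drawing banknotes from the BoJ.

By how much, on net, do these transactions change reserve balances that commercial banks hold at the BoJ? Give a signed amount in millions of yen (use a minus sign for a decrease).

-¥437.5 million

BoJ balance sheet:
  Assets:      Securities +¥148.5M
  Liabilities: Bank reserves −¥437.5M, Currency in circulation +¥586M
So the change in reserve balances that commercial banks hold at the BoJ is -¥437.5 million.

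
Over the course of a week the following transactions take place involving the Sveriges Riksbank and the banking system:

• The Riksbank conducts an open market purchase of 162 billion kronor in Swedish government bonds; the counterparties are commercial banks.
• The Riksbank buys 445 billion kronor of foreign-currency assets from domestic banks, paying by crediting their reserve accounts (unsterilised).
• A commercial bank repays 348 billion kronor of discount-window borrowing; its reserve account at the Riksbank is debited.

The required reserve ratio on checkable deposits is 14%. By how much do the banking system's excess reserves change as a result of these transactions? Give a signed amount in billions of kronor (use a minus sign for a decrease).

OMO purchase (from banks) 162 billion kronor: reserves +162B, deposits 0.
FX purchase 445 billion kronor: reserves +445B, deposits 0.
Discount-window repayment 348 billion kronor: reserves −348B, deposits 0.
Totals: Δreserves = +259B, Δdeposits = 0.
Δrequired reserves = 14% × 0 = 0.
Δexcess reserves = Δreserves − Δrequired = +259B − (0) = +259 billion.

+259 billion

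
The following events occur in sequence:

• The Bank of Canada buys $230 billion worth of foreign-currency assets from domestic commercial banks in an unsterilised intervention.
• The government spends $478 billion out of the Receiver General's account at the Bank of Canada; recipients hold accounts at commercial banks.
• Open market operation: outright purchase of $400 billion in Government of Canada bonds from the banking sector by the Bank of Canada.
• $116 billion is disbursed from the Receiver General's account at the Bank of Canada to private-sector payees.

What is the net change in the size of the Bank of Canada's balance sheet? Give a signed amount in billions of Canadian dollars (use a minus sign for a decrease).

Bank of Canada balance sheet:
  Assets:      Securities +$400B, Foreign assets +$230B
  Liabilities: Bank reserves +$1224B, Government deposits −$594B
Commercial banking system:
  Assets:      Reserves at CB +$1224B, Securities −$400B, Foreign assets −$230B
  Liabilities: Checkable deposits +$594B
Change in total Bank of Canada assets = +$630 billion.

+$630 billion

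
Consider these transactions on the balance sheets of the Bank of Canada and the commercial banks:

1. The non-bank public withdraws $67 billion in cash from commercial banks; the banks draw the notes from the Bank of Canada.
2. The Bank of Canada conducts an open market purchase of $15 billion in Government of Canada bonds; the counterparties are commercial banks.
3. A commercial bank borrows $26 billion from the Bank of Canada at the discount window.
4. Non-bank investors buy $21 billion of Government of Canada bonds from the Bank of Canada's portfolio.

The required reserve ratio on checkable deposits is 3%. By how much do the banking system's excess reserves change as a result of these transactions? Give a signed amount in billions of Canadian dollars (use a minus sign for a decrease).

Currency withdrawal $67 billion: reserves −$67B, deposits −$67B.
OMO purchase (from banks) $15 billion: reserves +$15B, deposits 0.
Discount-window loan $26 billion: reserves +$26B, deposits 0.
Asset sale (to non-banks) $21 billion: reserves −$21B, deposits −$21B.
Totals: Δreserves = −$47B, Δdeposits = −$88B.
Δrequired reserves = 3% × −$88B = −$2.64B.
Δexcess reserves = Δreserves − Δrequired = −$47B − (−$2.64B) = -$44.36 billion.

-$44.36 billion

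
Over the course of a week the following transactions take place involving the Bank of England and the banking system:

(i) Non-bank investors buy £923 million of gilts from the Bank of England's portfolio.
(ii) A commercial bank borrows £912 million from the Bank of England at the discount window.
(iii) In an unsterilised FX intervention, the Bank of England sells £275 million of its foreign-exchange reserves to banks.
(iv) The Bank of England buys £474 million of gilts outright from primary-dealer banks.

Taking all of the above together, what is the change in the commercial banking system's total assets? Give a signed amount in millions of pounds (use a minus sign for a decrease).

Bank of England balance sheet:
  Assets:      Securities −£449M, Loans to banks +£912M, Foreign assets −£275M
  Liabilities: Bank reserves +£188M
Commercial banking system:
  Assets:      Reserves at CB +£188M, Securities −£474M, Foreign assets +£275M
  Liabilities: Checkable deposits −£923M, Borrowings from CB +£912M
Change in total bank assets = -£11 million.

-£11 million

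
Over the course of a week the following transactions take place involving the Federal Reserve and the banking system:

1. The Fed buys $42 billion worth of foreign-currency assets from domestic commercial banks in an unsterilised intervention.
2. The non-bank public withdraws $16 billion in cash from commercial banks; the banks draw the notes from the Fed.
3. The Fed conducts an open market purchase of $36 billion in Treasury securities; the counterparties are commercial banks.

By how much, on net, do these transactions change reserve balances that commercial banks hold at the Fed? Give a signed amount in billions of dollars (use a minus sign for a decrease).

FX purchase $42 billion: the Fed pays by crediting reserve accounts → +$42B.
Currency withdrawal $16 billion: banks swap reserves for currency → −$16B.
OMO purchase (from banks) $36 billion: the Fed pays by crediting reserve accounts → +$36B.
Net: 42 − 16 + 36 = +$62 billion.

+$62 billion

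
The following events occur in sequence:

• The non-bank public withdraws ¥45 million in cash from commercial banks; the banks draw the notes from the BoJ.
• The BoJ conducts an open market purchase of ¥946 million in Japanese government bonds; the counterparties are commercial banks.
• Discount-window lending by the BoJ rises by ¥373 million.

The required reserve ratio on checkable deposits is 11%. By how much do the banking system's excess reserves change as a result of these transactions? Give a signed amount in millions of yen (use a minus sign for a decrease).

+¥1278.95 million

Currency withdrawal ¥45 million: reserves −¥45M, deposits −¥45M.
OMO purchase (from banks) ¥946 million: reserves +¥946M, deposits 0.
Discount-window loan ¥373 million: reserves +¥373M, deposits 0.
Totals: Δreserves = +¥1274M, Δdeposits = −¥45M.
Δrequired reserves = 11% × −¥45M = −¥4.95M.
Δexcess reserves = Δreserves − Δrequired = +¥1274M − (−¥4.95M) = +¥1278.95 million.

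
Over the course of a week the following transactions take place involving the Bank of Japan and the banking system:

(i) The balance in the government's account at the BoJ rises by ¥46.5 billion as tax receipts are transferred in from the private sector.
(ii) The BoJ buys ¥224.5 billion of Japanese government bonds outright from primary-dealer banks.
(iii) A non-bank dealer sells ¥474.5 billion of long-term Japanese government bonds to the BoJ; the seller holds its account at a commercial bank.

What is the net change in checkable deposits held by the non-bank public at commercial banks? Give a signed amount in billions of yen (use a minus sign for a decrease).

+¥428 billion

Government account inflow ¥46.5 billion: non-bank counterparties' bank balances fall → −¥46.5B.
OMO purchase (from banks) ¥224.5 billion: the counterparty is a bank, so public deposits are unchanged → 0.
Asset purchase (from non-banks) ¥474.5 billion: non-bank counterparties' bank balances rise → +¥474.5B.
Net: −46.5 + 0 + 474.5 = +¥428 billion.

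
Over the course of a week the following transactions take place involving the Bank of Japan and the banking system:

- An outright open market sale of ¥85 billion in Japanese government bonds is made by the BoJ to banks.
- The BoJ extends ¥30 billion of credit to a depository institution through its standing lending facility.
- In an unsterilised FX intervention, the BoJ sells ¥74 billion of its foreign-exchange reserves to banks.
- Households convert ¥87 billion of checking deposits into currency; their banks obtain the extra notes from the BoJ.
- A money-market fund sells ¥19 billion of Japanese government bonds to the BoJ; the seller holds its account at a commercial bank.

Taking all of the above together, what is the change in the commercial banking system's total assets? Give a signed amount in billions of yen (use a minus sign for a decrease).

BoJ balance sheet:
  Assets:      Securities −¥66B, Loans to banks +¥30B, Foreign assets −¥74B
  Liabilities: Bank reserves −¥197B, Currency in circulation +¥87B
Commercial banking system:
  Assets:      Reserves at CB −¥197B, Securities +¥85B, Foreign assets +¥74B
  Liabilities: Checkable deposits −¥68B, Borrowings from CB +¥30B
Change in total bank assets = -¥38 billion.

-¥38 billion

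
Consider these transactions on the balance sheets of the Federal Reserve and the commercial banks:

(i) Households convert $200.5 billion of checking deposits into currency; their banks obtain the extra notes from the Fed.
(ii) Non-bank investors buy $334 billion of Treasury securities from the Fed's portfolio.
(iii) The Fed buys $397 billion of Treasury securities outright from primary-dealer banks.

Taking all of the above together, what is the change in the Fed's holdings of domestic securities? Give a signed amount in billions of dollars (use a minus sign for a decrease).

+$63 billion

Currency withdrawal $200.5 billion: the Fed's securities portfolio is untouched → 0.
Asset sale (to non-banks) $334 billion: securities removed from the Fed's portfolio → −$334B.
OMO purchase (from banks) $397 billion: securities added to the Fed's portfolio → +$397B.
Net: 0 − 334 + 397 = +$63 billion.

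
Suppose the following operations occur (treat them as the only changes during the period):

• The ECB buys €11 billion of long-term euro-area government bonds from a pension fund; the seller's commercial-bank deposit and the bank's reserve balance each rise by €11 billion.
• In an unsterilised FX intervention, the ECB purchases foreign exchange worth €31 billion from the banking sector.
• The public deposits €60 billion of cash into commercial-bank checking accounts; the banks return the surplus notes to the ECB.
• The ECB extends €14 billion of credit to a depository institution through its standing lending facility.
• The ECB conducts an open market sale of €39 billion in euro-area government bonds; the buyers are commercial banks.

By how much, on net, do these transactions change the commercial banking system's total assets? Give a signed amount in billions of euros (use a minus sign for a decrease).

ECB balance sheet:
  Assets:      Securities −€28B, Loans to banks +€14B, Foreign assets +€31B
  Liabilities: Bank reserves +€77B, Currency in circulation −€60B
Commercial banking system:
  Assets:      Reserves at CB +€77B, Securities +€39B, Foreign assets −€31B
  Liabilities: Checkable deposits +€71B, Borrowings from CB +€14B
Change in total bank assets = +€85 billion.

+€85 billion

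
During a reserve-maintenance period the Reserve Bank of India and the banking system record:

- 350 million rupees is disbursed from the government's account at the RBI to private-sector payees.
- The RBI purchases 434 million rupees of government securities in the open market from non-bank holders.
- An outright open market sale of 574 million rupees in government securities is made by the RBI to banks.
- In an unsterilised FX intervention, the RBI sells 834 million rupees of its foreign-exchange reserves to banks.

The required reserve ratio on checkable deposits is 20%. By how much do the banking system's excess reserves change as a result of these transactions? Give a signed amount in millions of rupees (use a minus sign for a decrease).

-780.8 million

Government spending 350 million rupees: reserves +350M, deposits +350M.
Asset purchase (from non-banks) 434 million rupees: reserves +434M, deposits +434M.
OMO sale (to banks) 574 million rupees: reserves −574M, deposits 0.
FX sale 834 million rupees: reserves −834M, deposits 0.
Totals: Δreserves = −624M, Δdeposits = +784M.
Δrequired reserves = 20% × +784M = +156.8M.
Δexcess reserves = Δreserves − Δrequired = −624M − (+156.8M) = -780.8 million.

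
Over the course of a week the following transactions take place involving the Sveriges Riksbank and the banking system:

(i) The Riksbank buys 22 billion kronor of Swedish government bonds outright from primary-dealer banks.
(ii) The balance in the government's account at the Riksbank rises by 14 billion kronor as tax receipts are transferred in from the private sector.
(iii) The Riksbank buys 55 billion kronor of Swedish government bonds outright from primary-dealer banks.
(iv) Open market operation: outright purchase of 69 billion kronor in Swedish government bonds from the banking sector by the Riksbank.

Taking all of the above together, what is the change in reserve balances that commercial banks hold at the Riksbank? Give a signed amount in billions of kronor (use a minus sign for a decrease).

+132 billion

OMO purchase (from banks) 22 billion kronor: the Riksbank pays by crediting reserve accounts → +22B.
Government account inflow 14 billion kronor: funds move from bank reserves into the government account → −14B.
OMO purchase (from banks) 55 billion kronor: the Riksbank pays by crediting reserve accounts → +55B.
OMO purchase (from banks) 69 billion kronor: the Riksbank pays by crediting reserve accounts → +69B.
Net: 22 − 14 + 55 + 69 = +132 billion.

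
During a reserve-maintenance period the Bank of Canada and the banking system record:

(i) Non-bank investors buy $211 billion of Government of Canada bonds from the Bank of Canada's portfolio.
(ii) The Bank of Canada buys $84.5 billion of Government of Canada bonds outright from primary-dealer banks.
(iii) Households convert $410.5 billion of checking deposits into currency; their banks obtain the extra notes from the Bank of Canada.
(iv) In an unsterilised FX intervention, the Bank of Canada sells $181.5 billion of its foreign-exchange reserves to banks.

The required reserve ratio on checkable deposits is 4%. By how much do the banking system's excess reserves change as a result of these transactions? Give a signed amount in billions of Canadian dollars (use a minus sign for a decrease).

Asset sale (to non-banks) $211 billion: reserves −$211B, deposits −$211B.
OMO purchase (from banks) $84.5 billion: reserves +$84.5B, deposits 0.
Currency withdrawal $410.5 billion: reserves −$410.5B, deposits −$410.5B.
FX sale $181.5 billion: reserves −$181.5B, deposits 0.
Totals: Δreserves = −$718.5B, Δdeposits = −$621.5B.
Δrequired reserves = 4% × −$621.5B = −$24.86B.
Δexcess reserves = Δreserves − Δrequired = −$718.5B − (−$24.86B) = -$693.64 billion.

-$693.64 billion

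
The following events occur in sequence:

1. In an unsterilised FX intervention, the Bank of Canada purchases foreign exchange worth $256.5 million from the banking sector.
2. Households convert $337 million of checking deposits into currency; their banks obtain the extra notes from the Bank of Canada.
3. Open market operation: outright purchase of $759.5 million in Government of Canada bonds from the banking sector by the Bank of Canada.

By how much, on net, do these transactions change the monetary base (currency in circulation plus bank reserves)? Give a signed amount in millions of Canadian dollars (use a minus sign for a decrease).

FX purchase $256.5 million: Bank of Canada balance sheet expands → +$256.5M.
Currency withdrawal $337 million: just a shift between currency and reserves — both are base money → 0.
OMO purchase (from banks) $759.5 million: Bank of Canada balance sheet expands → +$759.5M.
Net: 256.5 + 0 + 759.5 = +$1016 million.

+$1016 million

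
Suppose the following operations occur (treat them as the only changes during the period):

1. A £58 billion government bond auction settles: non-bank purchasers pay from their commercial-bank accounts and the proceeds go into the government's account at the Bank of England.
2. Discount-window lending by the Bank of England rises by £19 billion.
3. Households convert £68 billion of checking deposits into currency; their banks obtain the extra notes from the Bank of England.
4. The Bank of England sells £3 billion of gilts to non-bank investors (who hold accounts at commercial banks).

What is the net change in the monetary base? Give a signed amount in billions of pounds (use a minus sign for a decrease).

-£42 billion

Government account inflow £58 billion: reserves shift to a non-base liability → −£58B.
Discount-window loan £19 billion: Bank of England balance sheet expands → +£19B.
Currency withdrawal £68 billion: just a shift between currency and reserves — both are base money → 0.
Asset sale (to non-banks) £3 billion: Bank of England balance sheet contracts → −£3B.
Net: −58 + 19 + 0 − 3 = -£42 billion.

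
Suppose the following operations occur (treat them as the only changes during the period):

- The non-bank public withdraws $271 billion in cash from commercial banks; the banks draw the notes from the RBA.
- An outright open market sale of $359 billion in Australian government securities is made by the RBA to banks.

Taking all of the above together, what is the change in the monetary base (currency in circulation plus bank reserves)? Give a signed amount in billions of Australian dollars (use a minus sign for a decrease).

-$359 billion

Currency withdrawal $271 billion: just a shift between currency and reserves — both are base money → 0.
OMO sale (to banks) $359 billion: RBA balance sheet contracts → −$359B.
Net: 0 − 359 = -$359 billion.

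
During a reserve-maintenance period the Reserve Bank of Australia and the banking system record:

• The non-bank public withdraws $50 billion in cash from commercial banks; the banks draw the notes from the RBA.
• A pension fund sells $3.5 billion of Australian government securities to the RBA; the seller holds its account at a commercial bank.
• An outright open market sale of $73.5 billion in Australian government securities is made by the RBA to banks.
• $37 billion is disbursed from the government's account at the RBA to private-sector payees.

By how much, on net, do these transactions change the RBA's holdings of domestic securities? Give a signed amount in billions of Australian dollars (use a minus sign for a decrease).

RBA balance sheet:
  Assets:      Securities −$70B
  Liabilities: Bank reserves −$83B, Currency in circulation +$50B, Government deposits −$37B
So the change in the RBA's holdings of domestic securities is -$70 billion.

-$70 billion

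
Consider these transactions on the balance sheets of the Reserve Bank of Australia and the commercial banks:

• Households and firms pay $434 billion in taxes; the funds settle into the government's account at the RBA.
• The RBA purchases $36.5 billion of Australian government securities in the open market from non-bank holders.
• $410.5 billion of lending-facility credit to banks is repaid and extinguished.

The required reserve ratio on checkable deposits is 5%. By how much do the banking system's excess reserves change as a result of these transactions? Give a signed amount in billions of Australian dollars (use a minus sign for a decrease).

-$788.125 billion

Government account inflow $434 billion: reserves −$434B, deposits −$434B.
Asset purchase (from non-banks) $36.5 billion: reserves +$36.5B, deposits +$36.5B.
Discount-window repayment $410.5 billion: reserves −$410.5B, deposits 0.
Totals: Δreserves = −$808B, Δdeposits = −$397.5B.
Δrequired reserves = 5% × −$397.5B = −$19.875B.
Δexcess reserves = Δreserves − Δrequired = −$808B − (−$19.875B) = -$788.125 billion.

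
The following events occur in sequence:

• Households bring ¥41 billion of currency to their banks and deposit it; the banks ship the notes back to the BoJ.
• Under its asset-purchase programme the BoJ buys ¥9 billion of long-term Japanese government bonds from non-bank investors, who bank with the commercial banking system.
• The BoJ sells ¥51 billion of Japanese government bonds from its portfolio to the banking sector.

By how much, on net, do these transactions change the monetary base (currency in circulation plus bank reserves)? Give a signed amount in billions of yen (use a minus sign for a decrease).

-¥42 billion

Currency deposit ¥41 billion: just a shift between currency and reserves — both are base money → 0.
Asset purchase (from non-banks) ¥9 billion: BoJ balance sheet expands → +¥9B.
OMO sale (to banks) ¥51 billion: BoJ balance sheet contracts → −¥51B.
Net: 0 + 9 − 51 = -¥42 billion.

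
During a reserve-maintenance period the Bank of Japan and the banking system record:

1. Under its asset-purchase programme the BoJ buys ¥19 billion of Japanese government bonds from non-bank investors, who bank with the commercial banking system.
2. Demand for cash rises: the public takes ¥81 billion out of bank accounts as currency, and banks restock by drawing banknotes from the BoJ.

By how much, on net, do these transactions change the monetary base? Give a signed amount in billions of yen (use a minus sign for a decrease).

BoJ balance sheet:
  Assets:      Securities +¥19B
  Liabilities: Bank reserves −¥62B, Currency in circulation +¥81B
Commercial banking system:
  Assets:      Reserves at CB −¥62B
  Liabilities: Checkable deposits −¥62B
Monetary base = currency + reserves: +¥81B + (−¥62B) = +¥19 billion.

+¥19 billion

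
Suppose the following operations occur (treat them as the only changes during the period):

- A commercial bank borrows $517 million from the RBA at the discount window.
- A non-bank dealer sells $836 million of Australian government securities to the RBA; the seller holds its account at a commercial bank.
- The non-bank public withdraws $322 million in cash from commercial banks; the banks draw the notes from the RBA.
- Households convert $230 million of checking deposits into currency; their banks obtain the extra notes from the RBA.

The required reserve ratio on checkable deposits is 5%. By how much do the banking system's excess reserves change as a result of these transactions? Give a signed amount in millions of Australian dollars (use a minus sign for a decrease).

+$786.8 million

Discount-window loan $517 million: reserves +$517M, deposits 0.
Asset purchase (from non-banks) $836 million: reserves +$836M, deposits +$836M.
Currency withdrawal $322 million: reserves −$322M, deposits −$322M.
Currency withdrawal $230 million: reserves −$230M, deposits −$230M.
Totals: Δreserves = +$801M, Δdeposits = +$284M.
Δrequired reserves = 5% × +$284M = +$14.2M.
Δexcess reserves = Δreserves − Δrequired = +$801M − (+$14.2M) = +$786.8 million.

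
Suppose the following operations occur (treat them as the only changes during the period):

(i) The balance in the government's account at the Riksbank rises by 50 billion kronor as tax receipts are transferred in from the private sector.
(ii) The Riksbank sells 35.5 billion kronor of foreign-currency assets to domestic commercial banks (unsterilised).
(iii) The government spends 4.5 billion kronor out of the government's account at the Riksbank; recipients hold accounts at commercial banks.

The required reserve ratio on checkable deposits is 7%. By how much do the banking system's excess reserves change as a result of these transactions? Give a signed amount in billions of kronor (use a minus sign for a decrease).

-77.815 billion

Government account inflow 50 billion kronor: reserves −50B, deposits −50B.
FX sale 35.5 billion kronor: reserves −35.5B, deposits 0.
Government spending 4.5 billion kronor: reserves +4.5B, deposits +4.5B.
Totals: Δreserves = −81B, Δdeposits = −45.5B.
Δrequired reserves = 7% × −45.5B = −3.185B.
Δexcess reserves = Δreserves − Δrequired = −81B − (−3.185B) = -77.815 billion.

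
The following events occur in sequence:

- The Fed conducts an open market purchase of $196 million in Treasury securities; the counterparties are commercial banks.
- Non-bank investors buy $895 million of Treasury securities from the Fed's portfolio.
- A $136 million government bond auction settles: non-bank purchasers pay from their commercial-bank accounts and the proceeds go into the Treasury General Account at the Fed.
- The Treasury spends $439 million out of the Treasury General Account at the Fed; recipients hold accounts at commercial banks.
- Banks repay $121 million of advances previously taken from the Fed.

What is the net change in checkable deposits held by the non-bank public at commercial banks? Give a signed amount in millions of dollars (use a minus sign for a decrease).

-$592 million

OMO purchase (from banks) $196 million: the counterparty is a bank, so public deposits are unchanged → 0.
Asset sale (to non-banks) $895 million: non-bank counterparties' bank balances fall → −$895M.
Government account inflow $136 million: non-bank counterparties' bank balances fall → −$136M.
Government spending $439 million: non-bank counterparties' bank balances rise → +$439M.
Discount-window repayment $121 million: the counterparty is a bank, so public deposits are unchanged → 0.
Net: 0 − 895 − 136 + 439 + 0 = -$592 million.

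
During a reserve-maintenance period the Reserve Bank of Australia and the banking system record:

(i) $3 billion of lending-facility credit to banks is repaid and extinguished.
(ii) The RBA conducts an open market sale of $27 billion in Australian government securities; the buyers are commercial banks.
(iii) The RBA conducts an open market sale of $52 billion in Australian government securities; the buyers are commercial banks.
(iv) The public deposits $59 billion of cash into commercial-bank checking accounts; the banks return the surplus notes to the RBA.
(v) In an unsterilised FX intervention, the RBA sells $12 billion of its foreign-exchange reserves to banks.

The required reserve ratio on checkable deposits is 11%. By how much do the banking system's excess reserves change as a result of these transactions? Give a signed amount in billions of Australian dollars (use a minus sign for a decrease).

-$41.49 billion

Discount-window repayment $3 billion: reserves −$3B, deposits 0.
OMO sale (to banks) $27 billion: reserves −$27B, deposits 0.
OMO sale (to banks) $52 billion: reserves −$52B, deposits 0.
Currency deposit $59 billion: reserves +$59B, deposits +$59B.
FX sale $12 billion: reserves −$12B, deposits 0.
Totals: Δreserves = −$35B, Δdeposits = +$59B.
Δrequired reserves = 11% × +$59B = +$6.49B.
Δexcess reserves = Δreserves − Δrequired = −$35B − (+$6.49B) = -$41.49 billion.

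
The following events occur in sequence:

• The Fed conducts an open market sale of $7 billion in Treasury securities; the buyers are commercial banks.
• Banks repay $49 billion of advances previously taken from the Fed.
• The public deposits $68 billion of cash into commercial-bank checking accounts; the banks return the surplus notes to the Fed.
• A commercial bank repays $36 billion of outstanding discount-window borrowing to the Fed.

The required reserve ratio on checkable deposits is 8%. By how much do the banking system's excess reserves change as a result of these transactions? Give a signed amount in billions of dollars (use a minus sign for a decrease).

OMO sale (to banks) $7 billion: reserves −$7B, deposits 0.
Discount-window repayment $49 billion: reserves −$49B, deposits 0.
Currency deposit $68 billion: reserves +$68B, deposits +$68B.
Discount-window repayment $36 billion: reserves −$36B, deposits 0.
Totals: Δreserves = −$24B, Δdeposits = +$68B.
Δrequired reserves = 8% × +$68B = +$5.44B.
Δexcess reserves = Δreserves − Δrequired = −$24B − (+$5.44B) = -$29.44 billion.

-$29.44 billion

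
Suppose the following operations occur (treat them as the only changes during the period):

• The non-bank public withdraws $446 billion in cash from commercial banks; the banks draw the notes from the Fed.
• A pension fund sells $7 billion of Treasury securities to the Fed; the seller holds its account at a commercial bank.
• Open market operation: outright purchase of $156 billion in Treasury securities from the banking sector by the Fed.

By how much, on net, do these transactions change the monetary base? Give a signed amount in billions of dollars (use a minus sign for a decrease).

Currency withdrawal $446 billion: just a shift between currency and reserves — both are base money → 0.
Asset purchase (from non-banks) $7 billion: Fed balance sheet expands → +$7B.
OMO purchase (from banks) $156 billion: Fed balance sheet expands → +$156B.
Net: 0 + 7 + 156 = +$163 billion.

+$163 billion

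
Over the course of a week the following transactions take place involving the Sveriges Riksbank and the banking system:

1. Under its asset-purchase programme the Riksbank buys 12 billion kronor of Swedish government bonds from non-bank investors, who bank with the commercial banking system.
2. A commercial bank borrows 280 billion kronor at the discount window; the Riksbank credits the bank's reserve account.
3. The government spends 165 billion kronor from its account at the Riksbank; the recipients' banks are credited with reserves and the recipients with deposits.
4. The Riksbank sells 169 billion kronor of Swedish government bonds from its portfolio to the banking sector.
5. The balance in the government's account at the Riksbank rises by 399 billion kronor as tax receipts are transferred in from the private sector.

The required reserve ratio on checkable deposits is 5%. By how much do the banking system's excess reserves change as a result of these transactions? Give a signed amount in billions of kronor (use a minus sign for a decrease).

Asset purchase (from non-banks) 12 billion kronor: reserves +12B, deposits +12B.
Discount-window loan 280 billion kronor: reserves +280B, deposits 0.
Government spending 165 billion kronor: reserves +165B, deposits +165B.
OMO sale (to banks) 169 billion kronor: reserves −169B, deposits 0.
Government account inflow 399 billion kronor: reserves −399B, deposits −399B.
Totals: Δreserves = −111B, Δdeposits = −222B.
Δrequired reserves = 5% × −222B = −11.1B.
Δexcess reserves = Δreserves − Δrequired = −111B − (−11.1B) = -99.9 billion.

-99.9 billion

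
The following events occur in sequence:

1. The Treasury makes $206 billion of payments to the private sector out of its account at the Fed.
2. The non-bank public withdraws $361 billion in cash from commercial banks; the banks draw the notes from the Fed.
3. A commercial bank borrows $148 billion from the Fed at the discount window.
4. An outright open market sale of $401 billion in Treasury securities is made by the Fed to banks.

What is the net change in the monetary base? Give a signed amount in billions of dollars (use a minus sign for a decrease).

-$47 billion

Fed balance sheet:
  Assets:      Securities −$401B, Loans to banks +$148B
  Liabilities: Bank reserves −$408B, Currency in circulation +$361B, Government deposits −$206B
Monetary base = currency + reserves: +$361B + (−$408B) = -$47 billion.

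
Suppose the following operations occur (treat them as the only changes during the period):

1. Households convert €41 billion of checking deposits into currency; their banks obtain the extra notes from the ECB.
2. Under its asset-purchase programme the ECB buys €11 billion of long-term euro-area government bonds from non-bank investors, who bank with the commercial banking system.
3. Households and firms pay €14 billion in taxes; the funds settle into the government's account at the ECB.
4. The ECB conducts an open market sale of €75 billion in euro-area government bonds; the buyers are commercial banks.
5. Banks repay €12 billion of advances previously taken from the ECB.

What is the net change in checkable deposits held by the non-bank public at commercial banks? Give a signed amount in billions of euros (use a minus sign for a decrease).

ECB balance sheet:
  Assets:      Securities −€64B, Loans to banks −€12B
  Liabilities: Bank reserves −€131B, Currency in circulation +€41B, Government deposits +€14B
Commercial banking system:
  Assets:      Reserves at CB −€131B, Securities +€75B
  Liabilities: Checkable deposits −€44B, Borrowings from CB −€12B
So the change in checkable deposits held by the non-bank public at commercial banks is -€44 billion.

-€44 billion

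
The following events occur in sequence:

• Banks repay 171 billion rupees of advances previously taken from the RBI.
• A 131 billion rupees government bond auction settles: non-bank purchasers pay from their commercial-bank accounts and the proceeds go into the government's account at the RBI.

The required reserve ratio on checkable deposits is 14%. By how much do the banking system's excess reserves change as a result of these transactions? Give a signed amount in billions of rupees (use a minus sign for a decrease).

Discount-window repayment 171 billion rupees: reserves −171B, deposits 0.
Government account inflow 131 billion rupees: reserves −131B, deposits −131B.
Totals: Δreserves = −302B, Δdeposits = −131B.
Δrequired reserves = 14% × −131B = −18.34B.
Δexcess reserves = Δreserves − Δrequired = −302B − (−18.34B) = -283.66 billion.

-283.66 billion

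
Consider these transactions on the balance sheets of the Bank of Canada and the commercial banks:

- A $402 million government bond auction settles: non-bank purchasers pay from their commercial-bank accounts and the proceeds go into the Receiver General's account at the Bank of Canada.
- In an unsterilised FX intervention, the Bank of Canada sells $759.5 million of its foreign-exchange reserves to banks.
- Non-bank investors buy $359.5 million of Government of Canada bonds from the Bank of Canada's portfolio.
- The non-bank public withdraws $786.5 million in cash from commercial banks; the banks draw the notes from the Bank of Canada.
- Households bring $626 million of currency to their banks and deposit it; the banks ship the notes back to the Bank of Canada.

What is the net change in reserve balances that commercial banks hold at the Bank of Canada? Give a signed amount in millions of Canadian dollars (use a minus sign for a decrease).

Government account inflow $402 million: funds move from bank reserves into the government account → −$402M.
FX sale $759.5 million: the buying banks pay out of their reserve balances → −$759.5M.
Asset sale (to non-banks) $359.5 million: the non-bank buyers' banks settle from reserves → −$359.5M.
Currency withdrawal $786.5 million: banks swap reserves for currency → −$786.5M.
Currency deposit $626 million: returned notes are swapped for reserve credit → +$626M.
Net: −402 − 759.5 − 359.5 − 786.5 + 626 = -$1681.5 million.

-$1681.5 million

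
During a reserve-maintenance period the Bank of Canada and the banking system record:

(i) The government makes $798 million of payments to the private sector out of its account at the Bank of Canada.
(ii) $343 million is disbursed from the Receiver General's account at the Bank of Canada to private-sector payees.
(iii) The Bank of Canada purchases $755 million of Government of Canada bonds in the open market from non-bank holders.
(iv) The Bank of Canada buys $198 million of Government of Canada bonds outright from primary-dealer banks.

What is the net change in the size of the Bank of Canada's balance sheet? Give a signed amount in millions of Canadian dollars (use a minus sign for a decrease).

+$953 million

Bank of Canada balance sheet:
  Assets:      Securities +$953M
  Liabilities: Bank reserves +$2094M, Government deposits −$1141M
Commercial banking system:
  Assets:      Reserves at CB +$2094M, Securities −$198M
  Liabilities: Checkable deposits +$1896M
Change in total Bank of Canada assets = +$953 million.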